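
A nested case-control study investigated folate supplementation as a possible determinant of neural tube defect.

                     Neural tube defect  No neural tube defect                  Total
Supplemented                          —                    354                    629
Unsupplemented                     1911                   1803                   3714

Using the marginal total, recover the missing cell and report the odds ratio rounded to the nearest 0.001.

0.733

The missing cell is in the exposed row: 629 − 354 = 275.
So a = 275, b = 354, c = 1911, d = 1803.
OR = (a·d)/(b·c) = (275 × 1803) / (354 × 1911) = 495825 / 676494 = 0.73293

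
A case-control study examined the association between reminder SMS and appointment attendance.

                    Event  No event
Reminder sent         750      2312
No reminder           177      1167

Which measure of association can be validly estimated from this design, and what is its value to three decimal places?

2.139

Cells: a = 750, b = 2312, c = 177, d = 1167.
This is a case-control study: participants were sampled on outcome status, so risks in the source population cannot be estimated directly — relative risk is not valid here. The odds ratio is the appropriate measure.
OR = (a·d)/(b·c) = (750 × 1167) / (2312 × 177) = 875250 / 409224 = 2.13880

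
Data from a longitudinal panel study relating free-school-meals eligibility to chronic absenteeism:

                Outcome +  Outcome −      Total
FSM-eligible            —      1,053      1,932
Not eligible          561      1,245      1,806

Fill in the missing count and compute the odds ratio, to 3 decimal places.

The missing cell is in the exposed row: 1932 − 1053 = 879.
So a = 879, b = 1053, c = 561, d = 1245.
OR = (a·d)/(b·c) = (879 × 1245) / (1053 × 561) = 1094355 / 590733 = 1.85254

1.853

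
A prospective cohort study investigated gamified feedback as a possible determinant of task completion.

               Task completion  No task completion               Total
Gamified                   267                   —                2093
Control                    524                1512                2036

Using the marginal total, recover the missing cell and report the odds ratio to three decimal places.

The missing cell is in the exposed row: 2093 − 267 = 1826.
So a = 267, b = 1826, c = 524, d = 1512.
OR = (a·d)/(b·c) = (267 × 1512) / (1826 × 524) = 403704 / 956824 = 0.42192

0.422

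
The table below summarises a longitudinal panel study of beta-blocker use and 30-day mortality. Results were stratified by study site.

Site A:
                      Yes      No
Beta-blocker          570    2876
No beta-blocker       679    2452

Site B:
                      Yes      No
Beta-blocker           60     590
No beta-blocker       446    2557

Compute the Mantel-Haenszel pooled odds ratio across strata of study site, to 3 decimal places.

0.690

OR_MH = Σ(aᵢdᵢ/nᵢ) / Σ(bᵢcᵢ/nᵢ), where nᵢ is the stratum total.
Stratum 1 (Site A): n = 6577; a·d/n = 570·2452/6577 = 212.5042; b·c/n = 2876·679/6577 = 296.9141
Stratum 2 (Site B): n = 3653; a·d/n = 60·2557/3653 = 41.9984; b·c/n = 590·446/3653 = 72.0339
OR_MH = (212.5042 + 41.9984) / (296.9141 + 72.0339) = 254.5025 / 368.9480 = 0.68981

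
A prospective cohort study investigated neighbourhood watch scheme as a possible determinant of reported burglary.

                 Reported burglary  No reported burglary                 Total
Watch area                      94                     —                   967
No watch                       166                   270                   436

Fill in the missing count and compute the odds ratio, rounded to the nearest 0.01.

The missing cell is in the exposed row: 967 − 94 = 873.
So a = 94, b = 873, c = 166, d = 270.
OR = (a·d)/(b·c) = (94 × 270) / (873 × 166) = 25380 / 144918 = 0.17513

0.18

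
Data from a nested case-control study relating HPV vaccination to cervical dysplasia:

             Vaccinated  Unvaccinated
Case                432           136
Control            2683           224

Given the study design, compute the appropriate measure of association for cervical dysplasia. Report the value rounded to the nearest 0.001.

0.265

Reading the table with exposure as columns: a = 432 (Vaccinated, case), b = 2683 (Vaccinated, non-case), c = 136 (Unvaccinated, case), d = 224.
This is a nested case-control study: participants were sampled on outcome status, so risks in the source population cannot be estimated directly — relative risk is not valid here. The odds ratio is the appropriate measure.
OR = (a·d)/(b·c) = (432 × 224) / (2683 × 136) = 96768 / 364888 = 0.26520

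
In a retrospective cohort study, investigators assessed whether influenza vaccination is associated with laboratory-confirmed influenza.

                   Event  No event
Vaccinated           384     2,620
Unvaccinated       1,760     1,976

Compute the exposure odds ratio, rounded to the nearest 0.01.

0.16

Cells: a = 384, b = 2620, c = 1760, d = 1976.
OR = (a·d)/(b·c) = (384 × 1976) / (2620 × 1760) = 758784 / 4611200 = 0.16455
Exposure is associated with lower odds of laboratory-confirmed influenza (OR = 0.16 < 1).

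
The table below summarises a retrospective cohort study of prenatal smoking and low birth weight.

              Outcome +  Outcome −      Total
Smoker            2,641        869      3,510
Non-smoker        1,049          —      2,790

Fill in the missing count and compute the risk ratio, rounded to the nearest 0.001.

The missing cell is in the unexposed row: 2790 − 1049 = 1741.
So a = 2641, b = 869, c = 1049, d = 1741.
RR = [a/(a+b)] / [c/(c+d)] = (2641/3510) / (1049/2790) = 0.75242/0.37599 = 2.00120

2.001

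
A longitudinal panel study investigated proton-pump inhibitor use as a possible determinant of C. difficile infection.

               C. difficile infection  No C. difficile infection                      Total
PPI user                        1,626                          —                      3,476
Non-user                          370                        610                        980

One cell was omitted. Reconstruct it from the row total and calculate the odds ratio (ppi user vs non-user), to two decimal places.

1.45

The missing cell is in the exposed row: 3476 − 1626 = 1850.
So a = 1626, b = 1850, c = 370, d = 610.
OR = (a·d)/(b·c) = (1626 × 610) / (1850 × 370) = 991860 / 684500 = 1.44903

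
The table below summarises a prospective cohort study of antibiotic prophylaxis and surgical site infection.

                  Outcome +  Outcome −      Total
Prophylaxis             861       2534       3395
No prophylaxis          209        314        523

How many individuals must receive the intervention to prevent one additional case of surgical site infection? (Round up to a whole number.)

7

Risk in treated group = 861/3395 = 0.25361; risk in control = 209/523 = 0.39962.
Absolute risk reduction = 0.39962 − 0.25361 = 0.14601
NNT = 1 / ARR = 1 / 0.14601 = 6.849 → round up → 7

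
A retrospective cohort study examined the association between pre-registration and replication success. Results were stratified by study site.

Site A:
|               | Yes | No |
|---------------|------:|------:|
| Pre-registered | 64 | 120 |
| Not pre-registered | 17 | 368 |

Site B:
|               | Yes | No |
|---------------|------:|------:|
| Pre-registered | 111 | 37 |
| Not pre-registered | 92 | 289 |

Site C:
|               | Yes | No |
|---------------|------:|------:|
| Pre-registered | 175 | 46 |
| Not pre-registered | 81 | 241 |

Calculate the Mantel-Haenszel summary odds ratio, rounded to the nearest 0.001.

10.645

OR_MH = Σ(aᵢdᵢ/nᵢ) / Σ(bᵢcᵢ/nᵢ), where nᵢ is the stratum total.
Stratum 1 (Site A): n = 569; a·d/n = 64·368/569 = 41.3919; b·c/n = 120·17/569 = 3.5852
Stratum 2 (Site B): n = 529; a·d/n = 111·289/529 = 60.6408; b·c/n = 37·92/529 = 6.4348
Stratum 3 (Site C): n = 543; a·d/n = 175·241/543 = 77.6703; b·c/n = 46·81/543 = 6.8619
OR_MH = (41.3919 + 60.6408 + 77.6703) / (3.5852 + 6.4348 + 6.8619) = 179.7031 / 16.8819 = 10.64472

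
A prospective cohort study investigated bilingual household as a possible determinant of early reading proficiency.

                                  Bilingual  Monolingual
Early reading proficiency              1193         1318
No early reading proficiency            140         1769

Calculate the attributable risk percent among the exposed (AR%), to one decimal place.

Reading the table with exposure as columns: a = 1193 (Bilingual, case), b = 140 (Bilingual, non-case), c = 1318 (Monolingual, case), d = 1769.
Risk in exposed = 1193/1333 = 0.89497; risk in unexposed = 1318/3087 = 0.42695.
RR = 0.89497/0.42695 = 2.09619
AR% = (RR − 1)/RR × 100 = (2.09619 − 1)/2.09619 × 100 = 52.2945%

52.3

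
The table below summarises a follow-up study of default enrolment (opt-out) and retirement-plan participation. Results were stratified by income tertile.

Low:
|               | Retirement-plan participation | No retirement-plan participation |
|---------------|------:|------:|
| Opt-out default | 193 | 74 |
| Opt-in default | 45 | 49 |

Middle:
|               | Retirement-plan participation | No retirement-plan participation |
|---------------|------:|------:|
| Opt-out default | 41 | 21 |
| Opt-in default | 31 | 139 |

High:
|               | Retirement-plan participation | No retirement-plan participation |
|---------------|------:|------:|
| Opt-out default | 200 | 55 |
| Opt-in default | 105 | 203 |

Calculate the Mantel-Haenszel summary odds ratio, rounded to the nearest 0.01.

5.51

OR_MH = Σ(aᵢdᵢ/nᵢ) / Σ(bᵢcᵢ/nᵢ), where nᵢ is the stratum total.
Stratum 1 (Low): n = 361; a·d/n = 193·49/361 = 26.1967; b·c/n = 74·45/361 = 9.2244
Stratum 2 (Middle): n = 232; a·d/n = 41·139/232 = 24.5647; b·c/n = 21·31/232 = 2.8060
Stratum 3 (High): n = 563; a·d/n = 200·203/563 = 72.1137; b·c/n = 55·105/563 = 10.2575
OR_MH = (26.1967 + 24.5647 + 72.1137) / (9.2244 + 2.8060 + 10.2575) = 122.8750 / 22.2880 = 5.51307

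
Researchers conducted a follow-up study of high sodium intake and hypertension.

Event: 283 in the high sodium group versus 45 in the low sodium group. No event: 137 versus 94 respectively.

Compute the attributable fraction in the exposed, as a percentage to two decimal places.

51.95

From the description: a = 283, b = 137, c = 45, d = 94.
Risk in exposed = 283/420 = 0.67381; risk in unexposed = 45/139 = 0.32374.
RR = 0.67381/0.32374 = 2.08132
AR% = (RR − 1)/RR × 100 = (2.08132 − 1)/2.08132 × 100 = 51.9536%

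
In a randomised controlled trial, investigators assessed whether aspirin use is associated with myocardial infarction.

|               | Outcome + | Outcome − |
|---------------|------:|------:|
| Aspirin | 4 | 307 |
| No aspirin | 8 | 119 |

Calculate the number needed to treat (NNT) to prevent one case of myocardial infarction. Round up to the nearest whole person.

20

Risk in treated group = 4/311 = 0.01286; risk in control = 8/127 = 0.06299.
Absolute risk reduction = 0.06299 − 0.01286 = 0.05013
NNT = 1 / ARR = 1 / 0.05013 = 19.948 → round up → 20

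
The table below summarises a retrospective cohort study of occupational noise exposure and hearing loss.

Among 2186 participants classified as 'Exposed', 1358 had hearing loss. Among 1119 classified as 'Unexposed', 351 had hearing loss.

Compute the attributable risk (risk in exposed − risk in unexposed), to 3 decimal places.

From the description: a = 1358, b = 828, c = 351, d = 768.
Risk in exposed = 1358/2186 = 0.621226; risk in unexposed = 351/1119 = 0.313673.
Risk difference = 0.621226 − 0.313673 = 0.307553

0.308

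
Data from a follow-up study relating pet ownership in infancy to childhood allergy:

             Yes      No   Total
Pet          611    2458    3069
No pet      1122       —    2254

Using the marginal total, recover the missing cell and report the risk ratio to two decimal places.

0.40

The missing cell is in the unexposed row: 2254 − 1122 = 1132.
So a = 611, b = 2458, c = 1122, d = 1132.
RR = [a/(a+b)] / [c/(c+d)] = (611/3069) / (1122/2254) = 0.19909/0.49778 = 0.39995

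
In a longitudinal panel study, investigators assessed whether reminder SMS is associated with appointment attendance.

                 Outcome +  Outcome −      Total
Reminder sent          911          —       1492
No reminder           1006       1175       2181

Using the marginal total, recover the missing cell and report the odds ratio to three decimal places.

The missing cell is in the exposed row: 1492 − 911 = 581.
So a = 911, b = 581, c = 1006, d = 1175.
OR = (a·d)/(b·c) = (911 × 1175) / (581 × 1006) = 1070425 / 584486 = 1.83140

1.831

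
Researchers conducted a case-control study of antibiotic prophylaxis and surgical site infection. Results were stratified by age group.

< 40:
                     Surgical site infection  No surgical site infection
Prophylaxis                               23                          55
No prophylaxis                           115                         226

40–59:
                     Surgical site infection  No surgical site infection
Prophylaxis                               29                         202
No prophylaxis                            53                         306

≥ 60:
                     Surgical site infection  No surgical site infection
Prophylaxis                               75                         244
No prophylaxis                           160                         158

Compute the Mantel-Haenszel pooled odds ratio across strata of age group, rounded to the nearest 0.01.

0.49

OR_MH = Σ(aᵢdᵢ/nᵢ) / Σ(bᵢcᵢ/nᵢ), where nᵢ is the stratum total.
Stratum 1 (< 40): n = 419; a·d/n = 23·226/419 = 12.4057; b·c/n = 55·115/419 = 15.0955
Stratum 2 (40–59): n = 590; a·d/n = 29·306/590 = 15.0407; b·c/n = 202·53/590 = 18.1458
Stratum 3 (≥ 60): n = 637; a·d/n = 75·158/637 = 18.6028; b·c/n = 244·160/637 = 61.2873
OR_MH = (12.4057 + 15.0407 + 18.6028) / (15.0955 + 18.1458 + 61.2873) = 46.0492 / 94.5285 = 0.48715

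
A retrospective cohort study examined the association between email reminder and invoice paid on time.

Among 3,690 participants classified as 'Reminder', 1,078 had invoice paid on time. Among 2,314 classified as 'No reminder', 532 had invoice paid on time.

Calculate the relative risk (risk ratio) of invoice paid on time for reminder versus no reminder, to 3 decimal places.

From the description: a = 1078, b = 2612, c = 532, d = 1782.
Risk in exposed = 1078/3690 = 0.29214; risk in unexposed = 532/2314 = 0.22990.
RR = 0.29214 / 0.22990 = 1.27070
The risk among the exposed is 1.27 times that among the unexposed.

1.271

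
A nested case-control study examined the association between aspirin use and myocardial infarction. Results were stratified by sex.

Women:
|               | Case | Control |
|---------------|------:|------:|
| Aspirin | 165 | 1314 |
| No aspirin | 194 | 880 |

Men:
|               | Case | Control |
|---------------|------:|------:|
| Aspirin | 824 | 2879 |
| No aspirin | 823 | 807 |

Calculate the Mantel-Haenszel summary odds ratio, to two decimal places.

0.33

OR_MH = Σ(aᵢdᵢ/nᵢ) / Σ(bᵢcᵢ/nᵢ), where nᵢ is the stratum total.
Stratum 1 (Women): n = 2553; a·d/n = 165·880/2553 = 56.8743; b·c/n = 1314·194/2553 = 99.8496
Stratum 2 (Men): n = 5333; a·d/n = 824·807/5333 = 124.6893; b·c/n = 2879·823/5333 = 444.2935
OR_MH = (56.8743 + 124.6893) / (99.8496 + 444.2935) = 181.5636 / 544.1430 = 0.33367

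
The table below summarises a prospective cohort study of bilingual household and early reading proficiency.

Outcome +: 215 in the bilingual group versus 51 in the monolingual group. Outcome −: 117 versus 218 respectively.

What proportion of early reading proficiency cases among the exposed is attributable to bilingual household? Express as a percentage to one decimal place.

70.7

From the description: a = 215, b = 117, c = 51, d = 218.
Risk in exposed = 215/332 = 0.64759; risk in unexposed = 51/269 = 0.18959.
RR = 0.64759/0.18959 = 3.41572
AR% = (RR − 1)/RR × 100 = (3.41572 − 1)/3.41572 × 100 = 70.7236%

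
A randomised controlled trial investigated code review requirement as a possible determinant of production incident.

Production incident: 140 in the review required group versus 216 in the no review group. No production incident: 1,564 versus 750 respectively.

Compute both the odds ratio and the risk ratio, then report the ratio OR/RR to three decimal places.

From the description: a = 140, b = 1564, c = 216, d = 750.
OR = (140·750)/(1564·216) = 105000/337824 = 0.31081
Risk in exposed = 140/1704 = 0.08216; risk in unexposed = 216/966 = 0.22360; RR = 0.36744
OR/RR = 0.31081 / 0.36744 = 0.84590
The outcome is not rare, so the OR lies further from 1 than the RR.

0.846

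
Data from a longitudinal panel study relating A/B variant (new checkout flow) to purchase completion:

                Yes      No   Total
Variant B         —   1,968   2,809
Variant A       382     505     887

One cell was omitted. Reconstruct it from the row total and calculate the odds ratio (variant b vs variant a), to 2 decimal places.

The missing cell is in the exposed row: 2809 − 1968 = 841.
So a = 841, b = 1968, c = 382, d = 505.
OR = (a·d)/(b·c) = (841 × 505) / (1968 × 382) = 424705 / 751776 = 0.56494

0.56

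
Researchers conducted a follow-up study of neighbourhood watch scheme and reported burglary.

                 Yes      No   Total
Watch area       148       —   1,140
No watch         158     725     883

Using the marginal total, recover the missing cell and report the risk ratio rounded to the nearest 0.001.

0.726

The missing cell is in the exposed row: 1140 − 148 = 992.
So a = 148, b = 992, c = 158, d = 725.
RR = [a/(a+b)] / [c/(c+d)] = (148/1140) / (158/883) = 0.12982/0.17894 = 0.72554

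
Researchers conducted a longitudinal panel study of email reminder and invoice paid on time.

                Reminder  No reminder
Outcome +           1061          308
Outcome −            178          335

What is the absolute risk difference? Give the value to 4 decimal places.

0.3773

Reading the table with exposure as columns: a = 1061 (Reminder, case), b = 178 (Reminder, non-case), c = 308 (No reminder, case), d = 335.
Risk in exposed = 1061/1239 = 0.856336; risk in unexposed = 308/643 = 0.479005.
Risk difference = 0.856336 − 0.479005 = 0.377331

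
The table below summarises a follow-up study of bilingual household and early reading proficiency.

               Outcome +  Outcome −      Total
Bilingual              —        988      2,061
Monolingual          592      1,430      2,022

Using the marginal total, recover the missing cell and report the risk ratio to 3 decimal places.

1.778

The missing cell is in the exposed row: 2061 − 988 = 1073.
So a = 1073, b = 988, c = 592, d = 1430.
RR = [a/(a+b)] / [c/(c+d)] = (1073/2061) / (592/2022) = 0.52062/0.29278 = 1.77820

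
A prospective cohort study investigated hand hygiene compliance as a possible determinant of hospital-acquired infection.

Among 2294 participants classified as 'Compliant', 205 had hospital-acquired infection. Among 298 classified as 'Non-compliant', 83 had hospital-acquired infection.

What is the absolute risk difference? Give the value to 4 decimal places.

From the description: a = 205, b = 2089, c = 83, d = 215.
Risk in exposed = 205/2294 = 0.089364; risk in unexposed = 83/298 = 0.278523.
Risk difference = 0.089364 − 0.278523 = -0.189160

-0.1892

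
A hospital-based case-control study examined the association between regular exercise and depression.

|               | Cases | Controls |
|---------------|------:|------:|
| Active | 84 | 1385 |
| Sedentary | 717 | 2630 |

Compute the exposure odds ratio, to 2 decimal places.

Cells: a = 84, b = 1385, c = 717, d = 2630.
OR = (a·d)/(b·c) = (84 × 2630) / (1385 × 717) = 220920 / 993045 = 0.22247
Exposure is associated with lower odds of depression (OR = 0.22 < 1).

0.22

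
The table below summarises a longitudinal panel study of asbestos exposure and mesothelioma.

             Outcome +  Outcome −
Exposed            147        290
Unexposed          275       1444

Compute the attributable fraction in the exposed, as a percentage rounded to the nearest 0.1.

Cells: a = 147, b = 290, c = 275, d = 1444.
Risk in exposed = 147/437 = 0.33638; risk in unexposed = 275/1719 = 0.15998.
RR = 0.33638/0.15998 = 2.10271
AR% = (RR − 1)/RR × 100 = (2.10271 − 1)/2.10271 × 100 = 52.4423%

52.4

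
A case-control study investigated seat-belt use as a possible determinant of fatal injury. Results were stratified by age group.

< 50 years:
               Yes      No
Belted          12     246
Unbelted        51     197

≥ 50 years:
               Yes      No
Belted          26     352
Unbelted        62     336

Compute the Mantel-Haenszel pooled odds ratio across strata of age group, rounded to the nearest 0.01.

OR_MH = Σ(aᵢdᵢ/nᵢ) / Σ(bᵢcᵢ/nᵢ), where nᵢ is the stratum total.
Stratum 1 (< 50 years): n = 506; a·d/n = 12·197/506 = 4.6719; b·c/n = 246·51/506 = 24.7945
Stratum 2 (≥ 50 years): n = 776; a·d/n = 26·336/776 = 11.2577; b·c/n = 352·62/776 = 28.1237
OR_MH = (4.6719 + 11.2577) / (24.7945 + 28.1237) = 15.9297 / 52.9182 = 0.30102

0.30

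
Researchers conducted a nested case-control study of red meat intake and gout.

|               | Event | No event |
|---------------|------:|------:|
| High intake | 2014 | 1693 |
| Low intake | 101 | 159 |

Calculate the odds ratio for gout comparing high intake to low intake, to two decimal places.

Cells: a = 2014, b = 1693, c = 101, d = 159.
OR = (a·d)/(b·c) = (2014 × 159) / (1693 × 101) = 320226 / 170993 = 1.87274
The odds of gout are about 1.87 times as high in the high intake group.

1.87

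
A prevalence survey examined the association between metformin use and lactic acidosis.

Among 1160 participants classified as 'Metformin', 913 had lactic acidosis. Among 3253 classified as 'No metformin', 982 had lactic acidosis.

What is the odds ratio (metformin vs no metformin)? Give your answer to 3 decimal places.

8.548

From the description: a = 913, b = 247, c = 982, d = 2271.
OR = (a·d)/(b·c) = (913 × 2271) / (247 × 982) = 2073423 / 242554 = 8.54829
The odds of lactic acidosis are about 8.55 times as high in the metformin group.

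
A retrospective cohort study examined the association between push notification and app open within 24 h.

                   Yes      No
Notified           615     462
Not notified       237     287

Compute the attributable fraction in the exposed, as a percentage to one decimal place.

20.8

Cells: a = 615, b = 462, c = 237, d = 287.
Risk in exposed = 615/1077 = 0.57103; risk in unexposed = 237/524 = 0.45229.
RR = 0.57103/0.45229 = 1.26253
AR% = (RR − 1)/RR × 100 = (1.26253 − 1)/1.26253 × 100 = 20.7941%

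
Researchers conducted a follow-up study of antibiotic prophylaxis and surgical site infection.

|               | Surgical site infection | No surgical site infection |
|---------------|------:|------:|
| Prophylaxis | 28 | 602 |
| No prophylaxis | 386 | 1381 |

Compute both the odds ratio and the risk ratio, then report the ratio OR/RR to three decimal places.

Cells: a = 28, b = 602, c = 386, d = 1381.
OR = (28·1381)/(602·386) = 38668/232372 = 0.16641
Risk in exposed = 28/630 = 0.04444; risk in unexposed = 386/1767 = 0.21845; RR = 0.20345
OR/RR = 0.16641 / 0.20345 = 0.81790
The outcome is not rare, so the OR lies further from 1 than the RR.

0.818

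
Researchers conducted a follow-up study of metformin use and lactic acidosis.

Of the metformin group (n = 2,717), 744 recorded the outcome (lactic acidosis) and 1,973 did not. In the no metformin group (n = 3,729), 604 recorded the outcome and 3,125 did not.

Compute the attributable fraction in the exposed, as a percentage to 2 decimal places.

40.85

From the description: a = 744, b = 1973, c = 604, d = 3125.
Risk in exposed = 744/2717 = 0.27383; risk in unexposed = 604/3729 = 0.16197.
RR = 0.27383/0.16197 = 1.69059
AR% = (RR − 1)/RR × 100 = (1.69059 − 1)/1.69059 × 100 = 40.8491%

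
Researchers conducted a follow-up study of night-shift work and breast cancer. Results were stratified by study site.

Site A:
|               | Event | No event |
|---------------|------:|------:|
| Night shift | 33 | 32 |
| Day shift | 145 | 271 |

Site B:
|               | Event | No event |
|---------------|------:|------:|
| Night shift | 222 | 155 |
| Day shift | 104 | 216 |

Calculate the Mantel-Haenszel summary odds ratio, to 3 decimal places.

OR_MH = Σ(aᵢdᵢ/nᵢ) / Σ(bᵢcᵢ/nᵢ), where nᵢ is the stratum total.
Stratum 1 (Site A): n = 481; a·d/n = 33·271/481 = 18.5925; b·c/n = 32·145/481 = 9.6466
Stratum 2 (Site B): n = 697; a·d/n = 222·216/697 = 68.7977; b·c/n = 155·104/697 = 23.1277
OR_MH = (18.5925 + 68.7977) / (9.6466 + 23.1277) = 87.3902 / 32.7743 = 2.66643

2.666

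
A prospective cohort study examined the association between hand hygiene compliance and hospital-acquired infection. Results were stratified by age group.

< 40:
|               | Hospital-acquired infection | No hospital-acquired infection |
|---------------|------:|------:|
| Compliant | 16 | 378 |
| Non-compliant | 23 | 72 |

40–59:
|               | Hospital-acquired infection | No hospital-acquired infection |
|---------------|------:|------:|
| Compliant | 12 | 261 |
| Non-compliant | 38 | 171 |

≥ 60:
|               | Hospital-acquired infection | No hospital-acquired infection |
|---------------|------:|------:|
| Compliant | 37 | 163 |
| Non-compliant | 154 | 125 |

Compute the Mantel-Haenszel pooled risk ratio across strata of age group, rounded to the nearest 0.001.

RR_MH = Σ(aᵢ·n₀ᵢ/nᵢ) / Σ(cᵢ·n₁ᵢ/nᵢ), with n₁ᵢ = aᵢ+bᵢ (exposed), n₀ᵢ = cᵢ+dᵢ (unexposed), nᵢ = n₁ᵢ+n₀ᵢ.
Stratum 1 (< 40): n₁ = 394, n₀ = 95, n = 489; a·n₀/n = 16·95/489 = 3.1084; c·n₁/n = 23·394/489 = 18.5317
Stratum 2 (40–59): n₁ = 273, n₀ = 209, n = 482; a·n₀/n = 12·209/482 = 5.2033; c·n₁/n = 38·273/482 = 21.5228
Stratum 3 (≥ 60): n₁ = 200, n₀ = 279, n = 479; a·n₀/n = 37·279/479 = 21.5511; c·n₁/n = 154·200/479 = 64.3006
RR_MH = (3.1084 + 5.2033 + 21.5511) / (18.5317 + 21.5228 + 64.3006) = 29.8629 / 104.3551 = 0.28617

0.286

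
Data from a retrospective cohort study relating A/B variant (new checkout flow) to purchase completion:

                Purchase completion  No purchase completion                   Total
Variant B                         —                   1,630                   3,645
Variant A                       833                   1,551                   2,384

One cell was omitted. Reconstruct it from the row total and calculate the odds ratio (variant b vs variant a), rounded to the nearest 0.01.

The missing cell is in the exposed row: 3645 − 1630 = 2015.
So a = 2015, b = 1630, c = 833, d = 1551.
OR = (a·d)/(b·c) = (2015 × 1551) / (1630 × 833) = 3125265 / 1357790 = 2.30173

2.30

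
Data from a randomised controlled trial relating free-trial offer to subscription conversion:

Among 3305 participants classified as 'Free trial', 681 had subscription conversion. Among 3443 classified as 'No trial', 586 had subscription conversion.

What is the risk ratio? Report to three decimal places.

1.211

From the description: a = 681, b = 2624, c = 586, d = 2857.
Risk in exposed = 681/3305 = 0.20605; risk in unexposed = 586/3443 = 0.17020.
RR = 0.20605 / 0.17020 = 1.21064
The risk among the exposed is 1.21 times that among the unexposed.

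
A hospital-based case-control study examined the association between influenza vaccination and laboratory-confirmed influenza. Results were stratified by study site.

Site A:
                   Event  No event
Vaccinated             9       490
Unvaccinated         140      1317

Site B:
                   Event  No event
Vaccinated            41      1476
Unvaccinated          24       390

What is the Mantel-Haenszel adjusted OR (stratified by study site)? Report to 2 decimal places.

OR_MH = Σ(aᵢdᵢ/nᵢ) / Σ(bᵢcᵢ/nᵢ), where nᵢ is the stratum total.
Stratum 1 (Site A): n = 1956; a·d/n = 9·1317/1956 = 6.0598; b·c/n = 490·140/1956 = 35.0716
Stratum 2 (Site B): n = 1931; a·d/n = 41·390/1931 = 8.2807; b·c/n = 1476·24/1931 = 18.3449
OR_MH = (6.0598 + 8.2807) / (35.0716 + 18.3449) = 14.3405 / 53.4165 = 0.26847

0.27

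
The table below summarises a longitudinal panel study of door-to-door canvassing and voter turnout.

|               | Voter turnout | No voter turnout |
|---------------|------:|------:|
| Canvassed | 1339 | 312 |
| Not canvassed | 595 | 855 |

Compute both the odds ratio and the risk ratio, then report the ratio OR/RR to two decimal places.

Cells: a = 1339, b = 312, c = 595, d = 855.
OR = (1339·855)/(312·595) = 1144845/185640 = 6.16702
Risk in exposed = 1339/1651 = 0.81102; risk in unexposed = 595/1450 = 0.41034; RR = 1.97644
OR/RR = 6.16702 / 1.97644 = 3.12026
The outcome is not rare, so the OR lies further from 1 than the RR.

3.12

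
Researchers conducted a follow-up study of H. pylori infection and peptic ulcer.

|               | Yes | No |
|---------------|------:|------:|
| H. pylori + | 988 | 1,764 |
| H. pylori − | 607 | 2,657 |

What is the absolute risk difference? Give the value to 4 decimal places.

0.1730

Cells: a = 988, b = 1764, c = 607, d = 2657.
Risk in exposed = 988/2752 = 0.359012; risk in unexposed = 607/3264 = 0.185968.
Risk difference = 0.359012 − 0.185968 = 0.173043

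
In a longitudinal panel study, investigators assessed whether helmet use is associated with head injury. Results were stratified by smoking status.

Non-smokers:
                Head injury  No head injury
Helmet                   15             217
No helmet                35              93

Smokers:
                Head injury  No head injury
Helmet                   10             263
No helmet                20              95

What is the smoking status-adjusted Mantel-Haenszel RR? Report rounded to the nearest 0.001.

0.227

RR_MH = Σ(aᵢ·n₀ᵢ/nᵢ) / Σ(cᵢ·n₁ᵢ/nᵢ), with n₁ᵢ = aᵢ+bᵢ (exposed), n₀ᵢ = cᵢ+dᵢ (unexposed), nᵢ = n₁ᵢ+n₀ᵢ.
Stratum 1 (Non-smokers): n₁ = 232, n₀ = 128, n = 360; a·n₀/n = 15·128/360 = 5.3333; c·n₁/n = 35·232/360 = 22.5556
Stratum 2 (Smokers): n₁ = 273, n₀ = 115, n = 388; a·n₀/n = 10·115/388 = 2.9639; c·n₁/n = 20·273/388 = 14.0722
RR_MH = (5.3333 + 2.9639) / (22.5556 + 14.0722) = 8.2973 / 36.6277 = 0.22653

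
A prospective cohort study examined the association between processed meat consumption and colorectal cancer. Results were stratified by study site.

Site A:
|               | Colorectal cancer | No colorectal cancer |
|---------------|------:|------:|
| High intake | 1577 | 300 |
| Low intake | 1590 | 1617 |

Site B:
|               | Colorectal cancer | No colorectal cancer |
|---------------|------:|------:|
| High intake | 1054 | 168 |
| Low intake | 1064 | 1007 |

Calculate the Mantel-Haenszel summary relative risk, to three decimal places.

RR_MH = Σ(aᵢ·n₀ᵢ/nᵢ) / Σ(cᵢ·n₁ᵢ/nᵢ), with n₁ᵢ = aᵢ+bᵢ (exposed), n₀ᵢ = cᵢ+dᵢ (unexposed), nᵢ = n₁ᵢ+n₀ᵢ.
Stratum 1 (Site A): n₁ = 1877, n₀ = 3207, n = 5084; a·n₀/n = 1577·3207/5084 = 994.7756; c·n₁/n = 1590·1877/5084 = 587.0240
Stratum 2 (Site B): n₁ = 1222, n₀ = 2071, n = 3293; a·n₀/n = 1054·2071/3293 = 662.8709; c·n₁/n = 1064·1222/3293 = 394.8400
RR_MH = (994.7756 + 662.8709) / (587.0240 + 394.8400) = 1657.6465 / 981.8640 = 1.68826

1.688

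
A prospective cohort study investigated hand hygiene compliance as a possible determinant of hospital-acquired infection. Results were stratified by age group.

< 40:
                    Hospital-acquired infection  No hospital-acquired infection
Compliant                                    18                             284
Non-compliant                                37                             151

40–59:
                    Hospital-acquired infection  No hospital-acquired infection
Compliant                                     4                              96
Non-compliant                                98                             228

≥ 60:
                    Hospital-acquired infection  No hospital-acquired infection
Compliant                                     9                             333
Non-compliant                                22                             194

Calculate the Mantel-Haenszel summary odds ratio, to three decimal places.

0.191

OR_MH = Σ(aᵢdᵢ/nᵢ) / Σ(bᵢcᵢ/nᵢ), where nᵢ is the stratum total.
Stratum 1 (< 40): n = 490; a·d/n = 18·151/490 = 5.5469; b·c/n = 284·37/490 = 21.4449
Stratum 2 (40–59): n = 426; a·d/n = 4·228/426 = 2.1408; b·c/n = 96·98/426 = 22.0845
Stratum 3 (≥ 60): n = 558; a·d/n = 9·194/558 = 3.1290; b·c/n = 333·22/558 = 13.1290
OR_MH = (5.5469 + 2.1408 + 3.1290) / (21.4449 + 22.0845 + 13.1290) = 10.8168 / 56.6584 = 0.19091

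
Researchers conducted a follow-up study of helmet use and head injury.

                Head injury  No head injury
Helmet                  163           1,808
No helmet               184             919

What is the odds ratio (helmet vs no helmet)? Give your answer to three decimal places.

0.450

Cells: a = 163, b = 1808, c = 184, d = 919.
OR = (a·d)/(b·c) = (163 × 919) / (1808 × 184) = 149797 / 332672 = 0.45028
Exposure is associated with lower odds of head injury (OR = 0.45 < 1).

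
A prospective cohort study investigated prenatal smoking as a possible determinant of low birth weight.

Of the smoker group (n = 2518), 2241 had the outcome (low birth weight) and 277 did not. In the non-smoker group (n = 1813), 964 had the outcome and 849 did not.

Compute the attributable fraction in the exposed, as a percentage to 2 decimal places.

40.26

From the description: a = 2241, b = 277, c = 964, d = 849.
Risk in exposed = 2241/2518 = 0.88999; risk in unexposed = 964/1813 = 0.53172.
RR = 0.88999/0.53172 = 1.67381
AR% = (RR − 1)/RR × 100 = (1.67381 − 1)/1.67381 × 100 = 40.2562%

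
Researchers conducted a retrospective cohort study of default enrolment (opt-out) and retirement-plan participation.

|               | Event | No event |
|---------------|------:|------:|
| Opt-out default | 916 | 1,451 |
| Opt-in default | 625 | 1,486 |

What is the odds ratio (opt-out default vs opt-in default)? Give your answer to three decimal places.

Cells: a = 916, b = 1451, c = 625, d = 1486.
OR = (a·d)/(b·c) = (916 × 1486) / (1451 × 625) = 1361176 / 906875 = 1.50095
The odds of retirement-plan participation are about 1.50 times as high in the opt-out default group.

1.501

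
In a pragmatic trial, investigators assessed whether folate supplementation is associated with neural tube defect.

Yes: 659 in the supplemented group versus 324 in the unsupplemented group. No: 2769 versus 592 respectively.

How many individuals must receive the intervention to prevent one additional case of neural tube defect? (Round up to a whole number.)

7

Risk in treated group = 659/3428 = 0.19224; risk in control = 324/916 = 0.35371.
Absolute risk reduction = 0.35371 − 0.19224 = 0.16147
NNT = 1 / ARR = 1 / 0.16147 = 6.193 → round up → 7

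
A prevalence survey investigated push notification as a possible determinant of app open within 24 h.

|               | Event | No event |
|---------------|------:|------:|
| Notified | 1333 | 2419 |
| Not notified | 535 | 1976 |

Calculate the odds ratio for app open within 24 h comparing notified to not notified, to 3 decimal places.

2.035

Cells: a = 1333, b = 2419, c = 535, d = 1976.
OR = (a·d)/(b·c) = (1333 × 1976) / (2419 × 535) = 2634008 / 1294165 = 2.03530
The odds of app open within 24 h are about 2.04 times as high in the notified group.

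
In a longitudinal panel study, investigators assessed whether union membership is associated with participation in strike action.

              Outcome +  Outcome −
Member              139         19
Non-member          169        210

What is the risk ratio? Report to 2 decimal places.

Cells: a = 139, b = 19, c = 169, d = 210.
Risk in exposed = 139/158 = 0.87975; risk in unexposed = 169/379 = 0.44591.
RR = 0.87975 / 0.44591 = 1.97292
The risk among the exposed is 1.97 times that among the unexposed.

1.97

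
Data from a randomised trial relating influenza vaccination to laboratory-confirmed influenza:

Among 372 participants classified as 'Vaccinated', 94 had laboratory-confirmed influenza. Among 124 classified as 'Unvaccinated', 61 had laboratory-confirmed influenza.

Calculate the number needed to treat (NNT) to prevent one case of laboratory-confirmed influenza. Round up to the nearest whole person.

Risk in treated group = 94/372 = 0.25269; risk in control = 61/124 = 0.49194.
Absolute risk reduction = 0.49194 − 0.25269 = 0.23925
NNT = 1 / ARR = 1 / 0.23925 = 4.180 → round up → 5

5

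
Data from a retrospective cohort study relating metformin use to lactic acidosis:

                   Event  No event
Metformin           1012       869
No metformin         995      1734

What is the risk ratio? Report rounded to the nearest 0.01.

Cells: a = 1012, b = 869, c = 995, d = 1734.
Risk in exposed = 1012/1881 = 0.53801; risk in unexposed = 995/2729 = 0.36460.
RR = 0.53801 / 0.36460 = 1.47561
The risk among the exposed is 1.48 times that among the unexposed.

1.48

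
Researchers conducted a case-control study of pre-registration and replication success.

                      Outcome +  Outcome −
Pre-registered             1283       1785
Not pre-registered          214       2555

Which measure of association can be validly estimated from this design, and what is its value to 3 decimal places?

8.582

Cells: a = 1283, b = 1785, c = 214, d = 2555.
This is a case-control study: participants were sampled on outcome status, so risks in the source population cannot be estimated directly — relative risk is not valid here. The odds ratio is the appropriate measure.
OR = (a·d)/(b·c) = (1283 × 2555) / (1785 × 214) = 3278065 / 381990 = 8.58155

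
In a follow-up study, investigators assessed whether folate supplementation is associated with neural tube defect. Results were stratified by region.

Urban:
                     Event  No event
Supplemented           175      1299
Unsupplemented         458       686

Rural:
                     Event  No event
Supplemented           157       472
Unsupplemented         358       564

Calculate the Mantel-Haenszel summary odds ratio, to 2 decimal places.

OR_MH = Σ(aᵢdᵢ/nᵢ) / Σ(bᵢcᵢ/nᵢ), where nᵢ is the stratum total.
Stratum 1 (Urban): n = 2618; a·d/n = 175·686/2618 = 45.8556; b·c/n = 1299·458/2618 = 227.2506
Stratum 2 (Rural): n = 1551; a·d/n = 157·564/1551 = 57.0909; b·c/n = 472·358/1551 = 108.9465
OR_MH = (45.8556 + 57.0909) / (227.2506 + 108.9465) = 102.9465 / 336.1971 = 0.30621

0.31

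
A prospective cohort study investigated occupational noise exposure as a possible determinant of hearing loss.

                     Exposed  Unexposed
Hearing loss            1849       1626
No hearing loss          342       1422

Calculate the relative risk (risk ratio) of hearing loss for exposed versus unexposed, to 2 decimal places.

Reading the table with exposure as columns: a = 1849 (Exposed, case), b = 342 (Exposed, non-case), c = 1626 (Unexposed, case), d = 1422.
Risk in exposed = 1849/2191 = 0.84391; risk in unexposed = 1626/3048 = 0.53346.
RR = 0.84391 / 0.53346 = 1.58194
The risk among the exposed is 1.58 times that among the unexposed.

1.58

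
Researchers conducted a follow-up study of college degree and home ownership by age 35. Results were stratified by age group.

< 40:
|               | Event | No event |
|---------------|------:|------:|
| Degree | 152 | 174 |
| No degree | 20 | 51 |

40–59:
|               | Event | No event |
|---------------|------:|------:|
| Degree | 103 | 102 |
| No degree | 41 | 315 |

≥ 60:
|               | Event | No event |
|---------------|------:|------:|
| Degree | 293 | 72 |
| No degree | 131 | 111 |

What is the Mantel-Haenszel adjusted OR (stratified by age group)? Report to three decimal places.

OR_MH = Σ(aᵢdᵢ/nᵢ) / Σ(bᵢcᵢ/nᵢ), where nᵢ is the stratum total.
Stratum 1 (< 40): n = 397; a·d/n = 152·51/397 = 19.5264; b·c/n = 174·20/397 = 8.7657
Stratum 2 (40–59): n = 561; a·d/n = 103·315/561 = 57.8342; b·c/n = 102·41/561 = 7.4545
Stratum 3 (≥ 60): n = 607; a·d/n = 293·111/607 = 53.5799; b·c/n = 72·131/607 = 15.5387
OR_MH = (19.5264 + 57.8342 + 53.5799) / (8.7657 + 7.4545 + 15.5387) = 130.9406 / 31.7590 = 4.12294

4.123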